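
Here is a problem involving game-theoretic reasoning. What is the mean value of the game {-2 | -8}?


Game = {-2 | -8}, a switch {a | b} with numbers a > b.
Its thermograph has left wall a - t and right wall b + t, which meet at t = (a - b)/2, where both equal (a + b)/2. So the mast (mean value) is at (a + b)/2.
Mean = (-2 + (-8))/2 = -10/2 = -5

-5


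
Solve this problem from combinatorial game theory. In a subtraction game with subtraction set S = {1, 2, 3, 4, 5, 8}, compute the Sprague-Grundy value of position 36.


The subtraction set is S = {1, 2, 3, 4, 5, 8}.
G(k) = mex{ G(k - s) : s in S, s <= k }. We compute iteratively: G(0) = 0.
G(1) = mex({0}) = 1
G(2) = mex({0, 1}) = 2
G(3) = mex({0, 1, 2}) = 3
G(4) = mex({0, 1, 2, 3}) = 4
G(5) = mex({0, 1, 2, 3, 4}) = 5
G(6) = mex({1, 2, 3, 4, 5}) = 0
G(7) = mex({0, 2, 3, 4, 5}) = 1
G(8) = mex({0, 1, 3, 4, 5}) = 2
G(9) = mex({0, 1, 2, 4, 5}) = 3
G(10) = mex({0, 1, 2, 3, 5}) = 4
G(11) = mex({0, 1, 2, 3, 4}) = 5
G(12) = mex({1, 2, 3, 4, 5}) = 0
G(13) = mex({0, 2, 3, 4, 5}) = 1
Observe that G(6)..G(13) = 0, 1, 2, 3, 4, 5, 0, 1 repeats G(0)..G(7) = 0, 1, 2, 3, 4, 5, 0, 1.
For k >= max(S) = 8, G(k) is determined by the previous 8 values G(k-8)..G(k-1); a window of 8 consecutive values has recurred shifted by 6, so by induction G(k + 6) = G(k) for all k >= 0: the sequence is periodic from the start with period 6.
One period: G(0..5) = 0, 1, 2, 3, 4, 5.
36 mod 6 = 0, so G(36) = G(0) = 0.

0


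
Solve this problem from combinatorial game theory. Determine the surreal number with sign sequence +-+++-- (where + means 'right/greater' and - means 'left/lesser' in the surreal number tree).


Sign expansion: +-+++--
Rule: track bounds (lo, hi), initially (-inf, +inf). On '+', the current value becomes lo and we move to the simplest number in (value, hi): value + 1 if hi = +inf, otherwise the midpoint (value + hi)/2. On '-', the current value becomes hi and we move to value - 1 if lo = -inf, otherwise the midpoint (lo + value)/2.
Start at 0.
Step 1: sign = +, move right. Bounds: (0, +inf). Value = 1
Step 2: sign = -, move left. Bounds: (0, 1). Value = 1/2
Step 3: sign = +, move right. Bounds: (1/2, 1). Value = 3/4
Step 4: sign = +, move right. Bounds: (3/4, 1). Value = 7/8
Step 5: sign = +, move right. Bounds: (7/8, 1). Value = 15/16
Step 6: sign = -, move left. Bounds: (7/8, 15/16). Value = 29/32
Step 7: sign = -, move left. Bounds: (7/8, 29/32). Value = 57/64
The surreal number with sign expansion +-+++-- is 57/64.

57/64


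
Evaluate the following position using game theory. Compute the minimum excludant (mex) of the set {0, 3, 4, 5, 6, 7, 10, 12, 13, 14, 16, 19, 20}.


Set = {0, 3, 4, 5, 6, 7, 10, 12, 13, 14, 16, 19, 20}
0 is in the set.
1 is NOT in the set. This is the mex.
mex = 1

1


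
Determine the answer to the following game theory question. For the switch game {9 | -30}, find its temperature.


The game is {9 | -30}, a switch {a | b} with numbers a > b.
Cooling {a | b} by t gives {a - t | b + t}, which stops being hot when a - t = b + t, i.e. at t = (a - b)/2. So the temperature of a switch is (a - b)/2.
Temperature = (Left option - Right option) / 2
= (9 - (-30)) / 2
= 39 / 2
= 39/2

39/2


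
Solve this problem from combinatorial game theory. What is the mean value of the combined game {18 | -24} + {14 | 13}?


G1 = {18 | -24}, G2 = {14 | 13}
Each is a switch {a | b} with numbers a > b; its mean value is (a + b)/2, and mean value is additive over game sums: m(G1 + G2) = m(G1) + m(G2).
Mean of G1 = (18 + (-24))/2 = -6/2 = -3
Mean of G2 = (14 + (13))/2 = 27/2 = 27/2
Mean of G1 + G2 = -3 + 27/2 = 21/2

21/2


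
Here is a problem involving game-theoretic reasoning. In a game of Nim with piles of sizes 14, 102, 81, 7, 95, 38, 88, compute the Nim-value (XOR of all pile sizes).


We need the XOR (exclusive or) of all pile sizes.
After XOR-ing pile 1 (size 14): 0 XOR 14 = 14
After XOR-ing pile 2 (size 102): 14 XOR 102 = 104
After XOR-ing pile 3 (size 81): 104 XOR 81 = 57
After XOR-ing pile 4 (size 7): 57 XOR 7 = 62
After XOR-ing pile 5 (size 95): 62 XOR 95 = 97
After XOR-ing pile 6 (size 38): 97 XOR 38 = 71
After XOR-ing pile 7 (size 88): 71 XOR 88 = 31
The Nim-value of this position is 31.

31


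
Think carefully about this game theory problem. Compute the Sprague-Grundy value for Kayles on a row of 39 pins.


Kayles: a move removes 1 or 2 adjacent pins from a contiguous row.
Removing pins from a row of k leaves two independent rows (a, b) with a + b = k - 1 (one pin) or a + b = k - 2 (two pins); an end removal gives a = 0.
By Sprague-Grundy, G(k) = mex{ G(a) XOR G(b) } over all these splits. G(0) = 0.
G(1): splits (0,0):0^0=0 -> mex({0}) = 1
G(2): splits (0,1):0^1=1 (0,0):0^0=0 -> mex({0, 1}) = 2
G(3): splits (0,2):0^2=2 (1,1):1^1=0 (0,1):0^1=1 -> mex({0, 1, 2}) = 3
G(4): splits (0,3):0^3=3 (1,2):1^2=3 (0,2):0^2=2 (1,1):1^1=0 -> mex({0, 2, 3}) = 1
G(5): splits (0,4):0^1=1 (1,3):1^3=2 (2,2):2^2=0 (0,3):0^3=3 (1,2):1^2=3 -> mex({0, 1, 2, 3}) = 4
G(6) = mex({0, 1, 2, 4}) = 3
G(7) = mex({0, 1, 3, 4, 5}) = 2
G(8) = mex({0, 2, 3, 5, 6}) = 1
G(9) = mex({0, 1, 2, 3, 6, 7}) = 4
G(10) = mex({0, 1, 3, 4, 5, 7}) = 2
G(11) = mex({0, 1, 2, 3, 4, 5}) = 6
G(12) = mex({0, 1, 2, 3, 5, 6, 7}) = 4
G(13) = mex({0, 2, 3, 4, 6, 7}) = 1
G(14) = mex({0, 1, 4, 5, 6, 7}) = 2
G(15) = mex({0, 1, 2, 3, 4, 5, 6}) = 7
G(16) = mex({0, 2, 3, 5, 6, 7}) = 1
G(17) = mex({0, 1, 2, 3, 5, 6, 7}) = 4
G(18) = mex({0, 1, 2, 4, 5, 6}) = 3
G(19) = mex({0, 1, 3, 4, 5, 7}) = 2
G(20) = mex({0, 2, 3, 4, 5, 6, 7}) = 1
G(21) = mex({0, 1, 2, 3, 5, 6, 7}) = 4
G(22) = mex({0, 1, 2, 3, 4, 5, 7}) = 6
G(23) = mex({0, 1, 2, 3, 4, 5, 6}) = 7
G(24) = mex({0, 1, 2, 3, 5, 6, 7}) = 4
G(25) = mex({0, 2, 3, 4, 6, 7}) = 1
G(26) = mex({0, 1, 3, 4, 5, 6, 7}) = 2
G(27) = mex({0, 1, 2, 3, 4, 5, 6, 7}) = 8
G(28) = mex({0, 1, 2, 3, 4, 6, 7, 8}) = 5
G(29) = mex({0, 1, 2, 3, 5, 6, 7, 8, 9}) = 4
G(30) = mex({0, 1, 2, 3, 4, 5, 6, 9, 10}) = 7
G(31) = mex({0, 1, 3, 4, 5, 7, 10, 11}) = 2
G(32) = mex({0, 2, 3, 4, 5, 6, 7, 9, 11}) = 1
G(33) = mex({0, 1, 2, 3, 4, 5, 6, 7, 9, 12}) = 8
G(34) = mex({0, 1, 2, 3, 4, 5, 7, 8, 11, 12}) = 6
G(35) = mex({0, 1, 2, 3, 4, 5, 6, 8, 9, 10, 11}) = 7
G(36) = mex({0, 1, 2, 3, 5, 6, 7, 9, 10}) = 4
G(37) = mex({0, 2, 3, 4, 6, 7, 9, 10, 11, 12}) = 1
G(38) = mex({0, 1, 3, 4, 5, 6, 7, 9, 10, 11, 12}) = 2
G(39) = mex({0, 1, 2, 4, 5, 6, 7, 9, 10, 12, 14}) = 3
Therefore G(39) = 3.

3


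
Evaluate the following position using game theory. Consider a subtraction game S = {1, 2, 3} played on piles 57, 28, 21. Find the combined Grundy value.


Subtraction set: {1, 2, 3}
For this subtraction set, G(n) = n mod 4 (period = max + 1 = 4).
Pile 1 (size 57): G(57) = 57 mod 4 = 1
Pile 2 (size 28): G(28) = 28 mod 4 = 0
Pile 3 (size 21): G(21) = 21 mod 4 = 1
Total Grundy value = XOR of all: 1 XOR 0 XOR 1 = 0

0


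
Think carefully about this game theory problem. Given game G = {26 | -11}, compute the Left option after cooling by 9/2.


Original game: {26 | -11} (a switch {a | b} with a > b).
Cooling by t (for t below the temperature (a - b)/2 = 37/2) taxes each move by t: {a | b} cooled by t is {a - t | b + t}.
Cooling amount: t = 9/2
Cooled Left option: 26 - 9/2 = 43/2
Cooled Right option: -11 + 9/2 = -13/2
Cooled game: {43/2 | -13/2}
Left option = 43/2

43/2


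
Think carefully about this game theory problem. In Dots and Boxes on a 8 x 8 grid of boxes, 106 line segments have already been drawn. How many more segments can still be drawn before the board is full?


Grid: 8 x 8 boxes, i.e. 9 rows and 9 columns of dots.
Horizontal edges: (rows + 1) * cols = 9 * 8 = 72
Vertical edges: rows * (cols + 1) = 8 * 9 = 72
Total edges: 72 + 72 = 144
Edges drawn: 106
Remaining: 144 - 106 = 38

38


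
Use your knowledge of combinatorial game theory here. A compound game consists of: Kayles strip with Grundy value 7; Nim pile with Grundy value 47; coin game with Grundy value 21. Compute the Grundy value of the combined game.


By the Sprague-Grundy theorem, the Grundy value of a sum of games is the XOR of individual Grundy values.
Kayles strip: Grundy value = 7. Running XOR: 0 XOR 7 = 7
Nim pile: Grundy value = 47. Running XOR: 7 XOR 47 = 40
coin game: Grundy value = 21. Running XOR: 40 XOR 21 = 61
The combined Grundy value is 61.

61


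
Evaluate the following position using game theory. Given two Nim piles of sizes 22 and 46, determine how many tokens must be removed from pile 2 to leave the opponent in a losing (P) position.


Piles: 22 and 46
Current XOR: 22 XOR 46 = 56 (non-zero, so this is an N-position).
To make the XOR zero, we need to find a move that balances the piles.
For pile 2 (size 46): target = 46 XOR 56 = 22
We reduce pile 2 from 46 to 22.
Tokens removed: 46 - 22 = 24
Verification: 22 XOR 22 = 0

24


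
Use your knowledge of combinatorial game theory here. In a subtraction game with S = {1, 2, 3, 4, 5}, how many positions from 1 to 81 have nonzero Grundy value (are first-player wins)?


Subtraction set S = {1, 2, 3, 4, 5}, so G(n) = n mod 6.
G(n) = 0 when n is a multiple of 6.
Multiples of 6 in [1, 81]: 13
N-positions (nonzero Grundy) = 81 - 13 = 68

68


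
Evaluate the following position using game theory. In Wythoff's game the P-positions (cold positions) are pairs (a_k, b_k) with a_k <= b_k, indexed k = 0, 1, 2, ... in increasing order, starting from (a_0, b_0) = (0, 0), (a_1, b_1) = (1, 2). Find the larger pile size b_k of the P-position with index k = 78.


By Wythoff's theorem, a_k = floor(k * phi) and b_k = floor(k * phi^2) = a_k + k, where phi = (1 + sqrt(5))/2 is the golden ratio.
phi = (1 + sqrt(5))/2 = 1.618034
phi^2 = phi + 1 = 2.618034
k = 78
k * phi^2 = 78 * 2.618034 = 204.206651
b_78 = floor(k * phi^2) = 204 (check: a_78 + k = 126 + 78 = 204)

204


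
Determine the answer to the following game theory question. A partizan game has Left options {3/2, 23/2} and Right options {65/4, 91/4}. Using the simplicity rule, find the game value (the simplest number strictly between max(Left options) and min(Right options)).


Left options: {3/2, 23/2}, max = 23/2
Right options: {65/4, 91/4}, min = 65/4
All options are numbers and max(Left) < min(Right), so by the simplicity theorem the value is the simplest (earliest-born) number strictly between 23/2 and 65/4.
Integers 12 through 16 all lie strictly between 23/2 and 65/4.
Among integers, the simplest (lowest birthday = smallest |n|; 0 is born on day 0, +-n on day n) is 12.
No non-integer in the interval can be simpler: if x is a non-integer in the interval, then floor(x) or ceil(x) also lies in the interval (the interval contains an integer), and both are proper prefixes of x's sign expansion, i.e. born earlier. So the game value is 12.
Game value = 12

12


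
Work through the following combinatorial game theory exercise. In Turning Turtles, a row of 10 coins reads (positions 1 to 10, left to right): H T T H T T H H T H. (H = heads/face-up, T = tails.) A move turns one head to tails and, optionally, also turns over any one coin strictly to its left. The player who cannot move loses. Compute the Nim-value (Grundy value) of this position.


Coins: H T T H T T H H T H
Key fact: a single head at position k behaves exactly like a Nim heap of size k (turning it to T and optionally flipping a coin at j < k corresponds to moving the heap from k to j, or to 0), and heads combine as a disjunctive sum (two heads at the same place would cancel, matching j XOR j = 0). So the Nim-value is the XOR of the 1-indexed positions of the heads.
Face-up positions (1-indexed): [1, 4, 7, 8, 10]
XOR 0 with 1: 0 XOR 1 = 1
XOR 1 with 4: 1 XOR 4 = 5
XOR 5 with 7: 5 XOR 7 = 2
XOR 2 with 8: 2 XOR 8 = 10
XOR 10 with 10: 10 XOR 10 = 0
Nim-value = 0

0


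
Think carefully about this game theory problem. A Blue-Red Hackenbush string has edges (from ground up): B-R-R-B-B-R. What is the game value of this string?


Edges (from ground): B-R-R-B-B-R
By Berlekamp's sign-expansion rule, a Blue-Red Hackenbush stalk has the value of the surreal number whose sign sequence is the edge sequence with B -> + and R -> -.
Sign sequence: +--++-
Trace the sign expansion in the surreal number tree, starting from 0:
Edge 1: B (sign +) -> bounds (0, +inf), value = 1
Edge 2: R (sign -) -> bounds (0, 1), value = 1/2
Edge 3: R (sign -) -> bounds (0, 1/2), value = 1/4
Edge 4: B (sign +) -> bounds (1/4, 1/2), value = 3/8
Edge 5: B (sign +) -> bounds (3/8, 1/2), value = 7/16
Edge 6: R (sign -) -> bounds (3/8, 7/16), value = 13/32
Game value = 13/32

13/32


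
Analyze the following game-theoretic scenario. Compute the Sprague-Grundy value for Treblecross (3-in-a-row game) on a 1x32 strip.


Treblecross: place X on empty cells; 3-in-a-row wins.
Playing within two cells of an existing X lets the opponent win at once, so sensible play treats the cells i-2..i+2 around each X as dead. The player left with no safe cell loses, so this is a normal-play take-away game on strips of safe cells.
Placing X at cell i (0-indexed) of a strip of k safe cells leaves independent strips of sizes max(0, i-2) and max(0, k-i-3). Hence G(k) = mex{ G(max(0,i-2)) XOR G(max(0,k-i-3)) : 0 <= i < k }, with G(0) = 0.
G(1): splits (0,0):0^0=0 -> mex({0}) = 1
G(2): splits (0,0):0^0=0 -> mex({0}) = 1
G(3): splits (0,0):0^0=0 -> mex({0}) = 1
G(4): splits (0,1):0^1=1 (0,0):0^0=0 -> mex({0, 1}) = 2
G(5): splits (0,2):0^1=1 (0,1):0^1=1 (0,0):0^0=0 -> mex({0, 1}) = 2
G(6) = mex({1}) = 0
G(7) = mex({0, 1, 2}) = 3
G(8) = mex({0, 1, 2}) = 3
G(9) = mex({0, 2}) = 1
G(10) = mex({0, 2, 3}) = 1
G(11) = mex({0, 3}) = 1
G(12) = mex({1, 3}) = 0
G(13) = mex({0, 1, 2, 3}) = 4
G(14) = mex({0, 1, 2}) = 3
G(15) = mex({0, 1, 2}) = 3
G(16) = mex({0, 1, 2, 4}) = 3
G(17) = mex({0, 1, 3, 4}) = 2
G(18) = mex({0, 1, 3, 4}) = 2
G(19) = mex({0, 1, 3, 5}) = 2
G(20) = mex({0, 1, 2, 3, 5}) = 4
G(21) = mex({0, 1, 2, 3, 5}) = 4
G(22) = mex({1, 2, 6}) = 0
G(23) = mex({0, 1, 2, 3, 4, 6}) = 5
G(24) = mex({0, 1, 2, 3, 4}) = 5
G(25) = mex({0, 1, 3, 4, 7}) = 2
G(26) = mex({0, 1, 3, 4, 5, 7}) = 2
G(27) = mex({0, 1, 3, 5}) = 2
G(28) = mex({0, 1, 2, 5}) = 3
G(29) = mex({0, 1, 2, 4, 5, 6}) = 3
G(30) = mex({1, 2, 4, 6}) = 0
G(31) = mex({0, 1, 2, 3, 4, 6}) = 5
G(32) = mex({1, 2, 3, 4, 7}) = 0
Therefore G(32) = 0.

0


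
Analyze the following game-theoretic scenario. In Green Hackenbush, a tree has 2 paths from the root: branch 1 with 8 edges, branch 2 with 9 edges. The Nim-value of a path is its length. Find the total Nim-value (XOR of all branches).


The tree has 2 branches from the ground vertex.
In Green Hackenbush, the Nim-value of a simple path of length k is k.
Branch 1: length 8, Nim-value = 8
Branch 2: length 9, Nim-value = 9
Total Nim-value = XOR of all branch values:
0 XOR 8 = 8
8 XOR 9 = 1
Nim-value of the tree = 1

1


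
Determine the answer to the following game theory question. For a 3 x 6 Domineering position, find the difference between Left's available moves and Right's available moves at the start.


Board is 3 x 6 (rows x cols).
Left (vertical) placements: (rows-1) * cols = 2 * 6 = 12
Right (horizontal) placements: rows * (cols-1) = 3 * 5 = 15
Advantage = Left - Right = 12 - 15 = -3

-3


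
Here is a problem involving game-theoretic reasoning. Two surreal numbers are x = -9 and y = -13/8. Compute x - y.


x = -9, y = -13/8
Converting to common denominator: 8
x = -72/8, y = -13/8
x - y = -9 - -13/8 = -59/8

-59/8


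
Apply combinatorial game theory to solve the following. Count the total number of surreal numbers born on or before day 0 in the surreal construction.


Day 0: {|} = 0 is born. Count = 1.
Day n: the number of surreal numbers born by day n is 2^(n+1) - 1.
By day 0: 2^1 - 1 = 1
By day 0: 1 surreal numbers.

1


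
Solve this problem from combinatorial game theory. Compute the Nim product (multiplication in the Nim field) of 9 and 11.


Nim multiplication is bilinear over XOR: (u XOR v) * w = (u*w) XOR (v*w).
So we split each operand into its bit components and XOR the pairwise Nim products.
9 = 1 + 8 (as XOR of powers of 2).
11 = 1 + 2 + 8 (as XOR of powers of 2).
Using the standard Nim-product table on single bits:
  2*2 = 3,   2*4 = 8,   2*8 = 12,
  4*4 = 6,   4*8 = 11,  8*8 = 13,
and  1*x = x (identity), k*l = l*k (commutative).
Pairwise Nim products:
  1 * 1 = 1
  1 * 2 = 2
  1 * 8 = 8
  8 * 1 = 8
  8 * 2 = 12
  8 * 8 = 13
XOR them: 1 XOR 2 XOR 8 XOR 8 XOR 12 XOR 13 = 2.
Result: 9 * 11 = 2 (in Nim).

2


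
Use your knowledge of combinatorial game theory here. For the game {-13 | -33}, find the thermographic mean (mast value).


Game = {-13 | -33}, a switch {a | b} with numbers a > b.
Its thermograph has left wall a - t and right wall b + t, which meet at t = (a - b)/2, where both equal (a + b)/2. So the mast (mean value) is at (a + b)/2.
Mean = (-13 + (-33))/2 = -46/2 = -23

-23


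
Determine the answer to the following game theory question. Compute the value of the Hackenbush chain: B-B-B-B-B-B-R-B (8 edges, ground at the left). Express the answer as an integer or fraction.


Edges (from ground): B-B-B-B-B-B-R-B
By Berlekamp's sign-expansion rule, a Blue-Red Hackenbush stalk has the value of the surreal number whose sign sequence is the edge sequence with B -> + and R -> -.
Sign sequence: ++++++-+
Trace the sign expansion in the surreal number tree, starting from 0:
Edge 1: B (sign +) -> bounds (0, +inf), value = 1
Edge 2: B (sign +) -> bounds (1, +inf), value = 2
Edge 3: B (sign +) -> bounds (2, +inf), value = 3
Edge 4: B (sign +) -> bounds (3, +inf), value = 4
Edge 5: B (sign +) -> bounds (4, +inf), value = 5
Edge 6: B (sign +) -> bounds (5, +inf), value = 6
Edge 7: R (sign -) -> bounds (5, 6), value = 11/2
Edge 8: B (sign +) -> bounds (11/2, 6), value = 23/4
Game value = 23/4

23/4


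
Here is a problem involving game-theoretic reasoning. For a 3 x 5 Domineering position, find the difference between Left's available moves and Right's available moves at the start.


Board is 3 x 5 (rows x cols).
Left (vertical) placements: (rows-1) * cols = 2 * 5 = 10
Right (horizontal) placements: rows * (cols-1) = 3 * 4 = 12
Advantage = Left - Right = 10 - 12 = -2

-2


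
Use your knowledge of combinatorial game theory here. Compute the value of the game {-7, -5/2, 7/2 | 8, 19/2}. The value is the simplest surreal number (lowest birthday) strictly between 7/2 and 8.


Left options: {-7, -5/2, 7/2}, max = 7/2
Right options: {8, 19/2}, min = 8
All options are numbers and max(Left) < min(Right), so by the simplicity theorem the value is the simplest (earliest-born) number strictly between 7/2 and 8.
Integers 4 through 7 all lie strictly between 7/2 and 8.
Among integers, the simplest (lowest birthday = smallest |n|; 0 is born on day 0, +-n on day n) is 4.
No non-integer in the interval can be simpler: if x is a non-integer in the interval, then floor(x) or ceil(x) also lies in the interval (the interval contains an integer), and both are proper prefixes of x's sign expansion, i.e. born earlier. So the game value is 4.
Game value = 4

4


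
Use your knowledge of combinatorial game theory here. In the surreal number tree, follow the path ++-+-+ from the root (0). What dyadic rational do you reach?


Sign expansion: ++-+-+
Rule: track bounds (lo, hi), initially (-inf, +inf). On '+', the current value becomes lo and we move to the simplest number in (value, hi): value + 1 if hi = +inf, otherwise the midpoint (value + hi)/2. On '-', the current value becomes hi and we move to value - 1 if lo = -inf, otherwise the midpoint (lo + value)/2.
Start at 0.
Step 1: sign = +, move right. Bounds: (0, +inf). Value = 1
Step 2: sign = +, move right. Bounds: (1, +inf). Value = 2
Step 3: sign = -, move left. Bounds: (1, 2). Value = 3/2
Step 4: sign = +, move right. Bounds: (3/2, 2). Value = 7/4
Step 5: sign = -, move left. Bounds: (3/2, 7/4). Value = 13/8
Step 6: sign = +, move right. Bounds: (13/8, 7/4). Value = 27/16
The surreal number with sign expansion ++-+-+ is 27/16.

27/16


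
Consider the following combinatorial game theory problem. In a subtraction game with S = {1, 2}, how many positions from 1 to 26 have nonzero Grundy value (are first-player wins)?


Subtraction set S = {1, 2}, so G(n) = n mod 3.
G(n) = 0 when n is a multiple of 3.
Multiples of 3 in [1, 26]: 8
N-positions (nonzero Grundy) = 26 - 8 = 18

18


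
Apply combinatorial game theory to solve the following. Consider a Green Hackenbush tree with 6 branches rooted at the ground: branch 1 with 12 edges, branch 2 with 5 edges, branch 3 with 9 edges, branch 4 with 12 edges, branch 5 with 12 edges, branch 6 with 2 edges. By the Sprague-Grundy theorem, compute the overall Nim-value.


The tree has 6 branches from the ground vertex.
In Green Hackenbush, the Nim-value of a simple path of length k is k.
Branch 1: length 12, Nim-value = 12
Branch 2: length 5, Nim-value = 5
Branch 3: length 9, Nim-value = 9
Branch 4: length 12, Nim-value = 12
Branch 5: length 12, Nim-value = 12
Branch 6: length 2, Nim-value = 2
Total Nim-value = XOR of all branch values:
0 XOR 12 = 12
12 XOR 5 = 9
9 XOR 9 = 0
0 XOR 12 = 12
12 XOR 12 = 0
0 XOR 2 = 2
Nim-value of the tree = 2

2


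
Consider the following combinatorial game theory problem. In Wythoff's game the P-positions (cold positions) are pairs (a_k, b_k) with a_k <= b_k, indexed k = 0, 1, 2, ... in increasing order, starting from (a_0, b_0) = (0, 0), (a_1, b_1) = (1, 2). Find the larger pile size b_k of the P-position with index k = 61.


By Wythoff's theorem, a_k = floor(k * phi) and b_k = floor(k * phi^2) = a_k + k, where phi = (1 + sqrt(5))/2 is the golden ratio.
phi = (1 + sqrt(5))/2 = 1.618034
phi^2 = phi + 1 = 2.618034
k = 61
k * phi^2 = 61 * 2.618034 = 159.700073
b_61 = floor(k * phi^2) = 159 (check: a_61 + k = 98 + 61 = 159)

159


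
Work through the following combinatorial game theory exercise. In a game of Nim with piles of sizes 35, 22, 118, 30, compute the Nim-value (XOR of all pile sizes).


We need the XOR (exclusive or) of all pile sizes.
After XOR-ing pile 1 (size 35): 0 XOR 35 = 35
After XOR-ing pile 2 (size 22): 35 XOR 22 = 53
After XOR-ing pile 3 (size 118): 53 XOR 118 = 67
After XOR-ing pile 4 (size 30): 67 XOR 30 = 93
The Nim-value of this position is 93.

93


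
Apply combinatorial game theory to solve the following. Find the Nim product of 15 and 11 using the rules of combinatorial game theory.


Nim multiplication is bilinear over XOR: (u XOR v) * w = (u*w) XOR (v*w).
So we split each operand into its bit components and XOR the pairwise Nim products.
15 = 1 + 2 + 4 + 8 (as XOR of powers of 2).
11 = 1 + 2 + 8 (as XOR of powers of 2).
Using the standard Nim-product table on single bits:
  2*2 = 3,   2*4 = 8,   2*8 = 12,
  4*4 = 6,   4*8 = 11,  8*8 = 13,
and  1*x = x (identity), k*l = l*k (commutative).
Pairwise Nim products:
  1 * 1 = 1
  1 * 2 = 2
  1 * 8 = 8
  2 * 1 = 2
  2 * 2 = 3
  2 * 8 = 12
  4 * 1 = 4
  4 * 2 = 8
  4 * 8 = 11
  8 * 1 = 8
  8 * 2 = 12
  8 * 8 = 13
XOR them: 1 XOR 2 XOR 8 XOR 2 XOR 3 XOR 12 XOR 4 XOR 8 XOR 11 XOR 8 XOR 12 XOR 13 = 8.
Result: 15 * 11 = 8 (in Nim).

8


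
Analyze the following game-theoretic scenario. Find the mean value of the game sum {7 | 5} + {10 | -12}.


G1 = {7 | 5}, G2 = {10 | -12}
Each is a switch {a | b} with numbers a > b; its mean value is (a + b)/2, and mean value is additive over game sums: m(G1 + G2) = m(G1) + m(G2).
Mean of G1 = (7 + (5))/2 = 12/2 = 6
Mean of G2 = (10 + (-12))/2 = -2/2 = -1
Mean of G1 + G2 = 6 + -1 = 5

5


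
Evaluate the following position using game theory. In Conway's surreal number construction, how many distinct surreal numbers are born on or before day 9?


Day 0: {|} = 0 is born. Count = 1.
Day n: the number of surreal numbers born by day n is 2^(n+1) - 1.
By day 0: 2^1 - 1 = 1
By day 1: 2^2 - 1 = 3
By day 2: 2^3 - 1 = 7
By day 3: 2^4 - 1 = 15
By day 4: 2^5 - 1 = 31
By day 5: 2^6 - 1 = 63
By day 6: 2^7 - 1 = 127
By day 7: 2^8 - 1 = 255
By day 8: 2^9 - 1 = 511
By day 9: 2^10 - 1 = 1023
By day 9: 1023 surreal numbers.

1023


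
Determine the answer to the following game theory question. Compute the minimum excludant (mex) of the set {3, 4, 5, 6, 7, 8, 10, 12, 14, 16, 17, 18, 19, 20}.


Set = {3, 4, 5, 6, 7, 8, 10, 12, 14, 16, 17, 18, 19, 20}
0 is NOT in the set. This is the mex.
mex = 0

0


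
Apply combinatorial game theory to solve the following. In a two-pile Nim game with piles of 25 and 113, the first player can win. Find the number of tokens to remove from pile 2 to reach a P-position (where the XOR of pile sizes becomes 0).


Piles: 25 and 113
Current XOR: 25 XOR 113 = 104 (non-zero, so this is an N-position).
To make the XOR zero, we need to find a move that balances the piles.
For pile 2 (size 113): target = 113 XOR 104 = 25
We reduce pile 2 from 113 to 25.
Tokens removed: 113 - 25 = 88
Verification: 25 XOR 25 = 0

88


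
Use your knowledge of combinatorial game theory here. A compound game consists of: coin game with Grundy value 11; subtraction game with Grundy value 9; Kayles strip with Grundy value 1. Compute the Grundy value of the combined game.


By the Sprague-Grundy theorem, the Grundy value of a sum of games is the XOR of individual Grundy values.
coin game: Grundy value = 11. Running XOR: 0 XOR 11 = 11
subtraction game: Grundy value = 9. Running XOR: 11 XOR 9 = 2
Kayles strip: Grundy value = 1. Running XOR: 2 XOR 1 = 3
The combined Grundy value is 3.

3


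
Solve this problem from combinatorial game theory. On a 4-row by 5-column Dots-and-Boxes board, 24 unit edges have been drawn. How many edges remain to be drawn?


Grid: 4 x 5 boxes, i.e. 5 rows and 6 columns of dots.
Horizontal edges: (rows + 1) * cols = 5 * 5 = 25
Vertical edges: rows * (cols + 1) = 4 * 6 = 24
Total edges: 25 + 24 = 49
Edges drawn: 24
Remaining: 49 - 24 = 25

25


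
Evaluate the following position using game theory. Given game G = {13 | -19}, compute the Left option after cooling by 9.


Original game: {13 | -19} (a switch {a | b} with a > b).
Cooling by t (for t below the temperature (a - b)/2 = 16) taxes each move by t: {a | b} cooled by t is {a - t | b + t}.
Cooling amount: t = 9
Cooled Left option: 13 - 9 = 4
Cooled Right option: -19 + 9 = -10
Cooled game: {4 | -10}
Left option = 4

4


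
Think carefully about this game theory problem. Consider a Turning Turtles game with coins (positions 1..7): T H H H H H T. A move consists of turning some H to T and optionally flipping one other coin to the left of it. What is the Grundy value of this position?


Coins: T H H H H H T
Key fact: a single head at position k behaves exactly like a Nim heap of size k (turning it to T and optionally flipping a coin at j < k corresponds to moving the heap from k to j, or to 0), and heads combine as a disjunctive sum (two heads at the same place would cancel, matching j XOR j = 0). So the Nim-value is the XOR of the 1-indexed positions of the heads.
Face-up positions (1-indexed): [2, 3, 4, 5, 6]
XOR 0 with 2: 0 XOR 2 = 2
XOR 2 with 3: 2 XOR 3 = 1
XOR 1 with 4: 1 XOR 4 = 5
XOR 5 with 5: 5 XOR 5 = 0
XOR 0 with 6: 0 XOR 6 = 6
Nim-value = 6

6


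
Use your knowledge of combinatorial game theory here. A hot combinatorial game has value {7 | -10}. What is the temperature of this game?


The game is {7 | -10}, a switch {a | b} with numbers a > b.
Cooling {a | b} by t gives {a - t | b + t}, which stops being hot when a - t = b + t, i.e. at t = (a - b)/2. So the temperature of a switch is (a - b)/2.
Temperature = (Left option - Right option) / 2
= (7 - (-10)) / 2
= 17 / 2
= 17/2

17/2


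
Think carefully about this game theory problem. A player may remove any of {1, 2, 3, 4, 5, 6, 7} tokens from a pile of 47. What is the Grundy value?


The subtraction set is S = {1, 2, 3, 4, 5, 6, 7}.
G(k) = mex{ G(k - s) : s in S, s <= k }. We compute iteratively: G(0) = 0.
G(1) = mex({0}) = 1
G(2) = mex({0, 1}) = 2
G(3) = mex({0, 1, 2}) = 3
G(4) = mex({0, 1, 2, 3}) = 4
G(5) = mex({0, 1, 2, 3, 4}) = 5
G(6) = mex({0, 1, 2, 3, 4, 5}) = 6
G(7) = mex({0, 1, 2, 3, 4, 5, 6}) = 7
G(8) = mex({1, 2, 3, 4, 5, 6, 7}) = 0
G(9) = mex({0, 2, 3, 4, 5, 6, 7}) = 1
G(10) = mex({0, 1, 3, 4, 5, 6, 7}) = 2
G(11) = mex({0, 1, 2, 4, 5, 6, 7}) = 3
G(12) = mex({0, 1, 2, 3, 5, 6, 7}) = 4
G(13) = mex({0, 1, 2, 3, 4, 6, 7}) = 5
G(14) = mex({0, 1, 2, 3, 4, 5, 7}) = 6
Observe that G(8)..G(14) = 0, 1, 2, 3, 4, 5, 6 repeats G(0)..G(6) = 0, 1, 2, 3, 4, 5, 6.
For k >= max(S) = 7, G(k) is determined by the previous 7 values G(k-7)..G(k-1); a window of 7 consecutive values has recurred shifted by 8, so by induction G(k + 8) = G(k) for all k >= 0: the sequence is periodic from the start with period 8.
One period: G(0..7) = 0, 1, 2, 3, 4, 5, 6, 7.
47 mod 8 = 7, so G(47) = G(7) = 7.

7


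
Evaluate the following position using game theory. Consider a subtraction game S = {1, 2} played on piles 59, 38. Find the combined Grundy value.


Subtraction set: {1, 2}
For this subtraction set, G(n) = n mod 3 (period = max + 1 = 3).
Pile 1 (size 59): G(59) = 59 mod 3 = 2
Pile 2 (size 38): G(38) = 38 mod 3 = 2
Total Grundy value = XOR of all: 2 XOR 2 = 0

0


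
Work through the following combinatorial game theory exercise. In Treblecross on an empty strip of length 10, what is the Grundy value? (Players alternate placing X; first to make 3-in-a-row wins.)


Treblecross: place X on empty cells; 3-in-a-row wins.
Playing within two cells of an existing X lets the opponent win at once, so sensible play treats the cells i-2..i+2 around each X as dead. The player left with no safe cell loses, so this is a normal-play take-away game on strips of safe cells.
Placing X at cell i (0-indexed) of a strip of k safe cells leaves independent strips of sizes max(0, i-2) and max(0, k-i-3). Hence G(k) = mex{ G(max(0,i-2)) XOR G(max(0,k-i-3)) : 0 <= i < k }, with G(0) = 0.
G(1): splits (0,0):0^0=0 -> mex({0}) = 1
G(2): splits (0,0):0^0=0 -> mex({0}) = 1
G(3): splits (0,0):0^0=0 -> mex({0}) = 1
G(4): splits (0,1):0^1=1 (0,0):0^0=0 -> mex({0, 1}) = 2
G(5): splits (0,2):0^1=1 (0,1):0^1=1 (0,0):0^0=0 -> mex({0, 1}) = 2
G(6) = mex({1}) = 0
G(7) = mex({0, 1, 2}) = 3
G(8) = mex({0, 1, 2}) = 3
G(9) = mex({0, 2}) = 1
G(10) = mex({0, 2, 3}) = 1
Therefore G(10) = 1.

1


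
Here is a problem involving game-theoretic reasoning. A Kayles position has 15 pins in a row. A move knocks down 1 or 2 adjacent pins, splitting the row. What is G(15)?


Kayles: a move removes 1 or 2 adjacent pins from a contiguous row.
Removing pins from a row of k leaves two independent rows (a, b) with a + b = k - 1 (one pin) or a + b = k - 2 (two pins); an end removal gives a = 0.
By Sprague-Grundy, G(k) = mex{ G(a) XOR G(b) } over all these splits. G(0) = 0.
G(1): splits (0,0):0^0=0 -> mex({0}) = 1
G(2): splits (0,1):0^1=1 (0,0):0^0=0 -> mex({0, 1}) = 2
G(3): splits (0,2):0^2=2 (1,1):1^1=0 (0,1):0^1=1 -> mex({0, 1, 2}) = 3
G(4): splits (0,3):0^3=3 (1,2):1^2=3 (0,2):0^2=2 (1,1):1^1=0 -> mex({0, 2, 3}) = 1
G(5): splits (0,4):0^1=1 (1,3):1^3=2 (2,2):2^2=0 (0,3):0^3=3 (1,2):1^2=3 -> mex({0, 1, 2, 3}) = 4
G(6) = mex({0, 1, 2, 4}) = 3
G(7) = mex({0, 1, 3, 4, 5}) = 2
G(8) = mex({0, 2, 3, 5, 6}) = 1
G(9) = mex({0, 1, 2, 3, 6, 7}) = 4
G(10) = mex({0, 1, 3, 4, 5, 7}) = 2
G(11) = mex({0, 1, 2, 3, 4, 5}) = 6
G(12) = mex({0, 1, 2, 3, 5, 6, 7}) = 4
G(13) = mex({0, 2, 3, 4, 6, 7}) = 1
G(14) = mex({0, 1, 4, 5, 6, 7}) = 2
G(15) = mex({0, 1, 2, 3, 4, 5, 6}) = 7
Therefore G(15) = 7.

7


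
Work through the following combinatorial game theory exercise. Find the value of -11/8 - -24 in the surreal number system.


x = -11/8, y = -24
Converting to common denominator: 8
x = -11/8, y = -192/8
x - y = -11/8 - -24 = 181/8

181/8


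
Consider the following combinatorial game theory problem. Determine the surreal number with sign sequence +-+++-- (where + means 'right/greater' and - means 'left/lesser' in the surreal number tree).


Sign expansion: +-+++--
Rule: track bounds (lo, hi), initially (-inf, +inf). On '+', the current value becomes lo and we move to the simplest number in (value, hi): value + 1 if hi = +inf, otherwise the midpoint (value + hi)/2. On '-', the current value becomes hi and we move to value - 1 if lo = -inf, otherwise the midpoint (lo + value)/2.
Start at 0.
Step 1: sign = +, move right. Bounds: (0, +inf). Value = 1
Step 2: sign = -, move left. Bounds: (0, 1). Value = 1/2
Step 3: sign = +, move right. Bounds: (1/2, 1). Value = 3/4
Step 4: sign = +, move right. Bounds: (3/4, 1). Value = 7/8
Step 5: sign = +, move right. Bounds: (7/8, 1). Value = 15/16
Step 6: sign = -, move left. Bounds: (7/8, 15/16). Value = 29/32
Step 7: sign = -, move left. Bounds: (7/8, 29/32). Value = 57/64
The surreal number with sign expansion +-+++-- is 57/64.

57/64


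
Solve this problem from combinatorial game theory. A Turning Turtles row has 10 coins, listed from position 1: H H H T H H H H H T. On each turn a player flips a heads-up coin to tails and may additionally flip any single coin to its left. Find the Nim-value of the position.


Coins: H H H T H H H H H T
Key fact: a single head at position k behaves exactly like a Nim heap of size k (turning it to T and optionally flipping a coin at j < k corresponds to moving the heap from k to j, or to 0), and heads combine as a disjunctive sum (two heads at the same place would cancel, matching j XOR j = 0). So the Nim-value is the XOR of the 1-indexed positions of the heads.
Face-up positions (1-indexed): [1, 2, 3, 5, 6, 7, 8, 9]
XOR 0 with 1: 0 XOR 1 = 1
XOR 1 with 2: 1 XOR 2 = 3
XOR 3 with 3: 3 XOR 3 = 0
XOR 0 with 5: 0 XOR 5 = 5
XOR 5 with 6: 5 XOR 6 = 3
XOR 3 with 7: 3 XOR 7 = 4
XOR 4 with 8: 4 XOR 8 = 12
XOR 12 with 9: 12 XOR 9 = 5
Nim-value = 5

5


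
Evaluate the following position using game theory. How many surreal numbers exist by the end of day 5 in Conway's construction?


Day 0: {|} = 0 is born. Count = 1.
Day n: the number of surreal numbers born by day n is 2^(n+1) - 1.
By day 0: 2^1 - 1 = 1
By day 1: 2^2 - 1 = 3
By day 2: 2^3 - 1 = 7
By day 3: 2^4 - 1 = 15
By day 4: 2^5 - 1 = 31
By day 5: 2^6 - 1 = 63
By day 5: 63 surreal numbers.

63


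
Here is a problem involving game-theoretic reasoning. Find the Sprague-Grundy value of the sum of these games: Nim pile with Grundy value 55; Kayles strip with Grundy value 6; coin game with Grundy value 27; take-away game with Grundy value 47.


By the Sprague-Grundy theorem, the Grundy value of a sum of games is the XOR of individual Grundy values.
Nim pile: Grundy value = 55. Running XOR: 0 XOR 55 = 55
Kayles strip: Grundy value = 6. Running XOR: 55 XOR 6 = 49
coin game: Grundy value = 27. Running XOR: 49 XOR 27 = 42
take-away game: Grundy value = 47. Running XOR: 42 XOR 47 = 5
The combined Grundy value is 5.

5


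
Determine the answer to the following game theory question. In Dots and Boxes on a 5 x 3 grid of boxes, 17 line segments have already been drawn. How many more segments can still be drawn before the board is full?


Grid: 5 x 3 boxes, i.e. 6 rows and 4 columns of dots.
Horizontal edges: (rows + 1) * cols = 6 * 3 = 18
Vertical edges: rows * (cols + 1) = 5 * 4 = 20
Total edges: 18 + 20 = 38
Edges drawn: 17
Remaining: 38 - 17 = 21

21


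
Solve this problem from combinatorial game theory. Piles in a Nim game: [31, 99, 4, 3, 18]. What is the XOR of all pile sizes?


We need the XOR (exclusive or) of all pile sizes.
After XOR-ing pile 1 (size 31): 0 XOR 31 = 31
After XOR-ing pile 2 (size 99): 31 XOR 99 = 124
After XOR-ing pile 3 (size 4): 124 XOR 4 = 120
After XOR-ing pile 4 (size 3): 120 XOR 3 = 123
After XOR-ing pile 5 (size 18): 123 XOR 18 = 105
The Nim-value of this position is 105.

105


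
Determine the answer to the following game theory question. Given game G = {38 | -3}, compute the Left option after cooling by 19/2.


Original game: {38 | -3} (a switch {a | b} with a > b).
Cooling by t (for t below the temperature (a - b)/2 = 41/2) taxes each move by t: {a | b} cooled by t is {a - t | b + t}.
Cooling amount: t = 19/2
Cooled Left option: 38 - 19/2 = 57/2
Cooled Right option: -3 + 19/2 = 13/2
Cooled game: {57/2 | 13/2}
Left option = 57/2

57/2


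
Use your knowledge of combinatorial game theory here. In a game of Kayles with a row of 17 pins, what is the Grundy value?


Kayles: a move removes 1 or 2 adjacent pins from a contiguous row.
Removing pins from a row of k leaves two independent rows (a, b) with a + b = k - 1 (one pin) or a + b = k - 2 (two pins); an end removal gives a = 0.
By Sprague-Grundy, G(k) = mex{ G(a) XOR G(b) } over all these splits. G(0) = 0.
G(1): splits (0,0):0^0=0 -> mex({0}) = 1
G(2): splits (0,1):0^1=1 (0,0):0^0=0 -> mex({0, 1}) = 2
G(3): splits (0,2):0^2=2 (1,1):1^1=0 (0,1):0^1=1 -> mex({0, 1, 2}) = 3
G(4): splits (0,3):0^3=3 (1,2):1^2=3 (0,2):0^2=2 (1,1):1^1=0 -> mex({0, 2, 3}) = 1
G(5): splits (0,4):0^1=1 (1,3):1^3=2 (2,2):2^2=0 (0,3):0^3=3 (1,2):1^2=3 -> mex({0, 1, 2, 3}) = 4
G(6) = mex({0, 1, 2, 4}) = 3
G(7) = mex({0, 1, 3, 4, 5}) = 2
G(8) = mex({0, 2, 3, 5, 6}) = 1
G(9) = mex({0, 1, 2, 3, 6, 7}) = 4
G(10) = mex({0, 1, 3, 4, 5, 7}) = 2
G(11) = mex({0, 1, 2, 3, 4, 5}) = 6
G(12) = mex({0, 1, 2, 3, 5, 6, 7}) = 4
G(13) = mex({0, 2, 3, 4, 6, 7}) = 1
G(14) = mex({0, 1, 4, 5, 6, 7}) = 2
G(15) = mex({0, 1, 2, 3, 4, 5, 6}) = 7
G(16) = mex({0, 2, 3, 5, 6, 7}) = 1
G(17) = mex({0, 1, 2, 3, 5, 6, 7}) = 4
Therefore G(17) = 4.

4


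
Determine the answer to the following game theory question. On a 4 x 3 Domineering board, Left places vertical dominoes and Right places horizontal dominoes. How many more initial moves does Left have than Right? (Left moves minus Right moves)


Board is 4 x 3 (rows x cols).
Left (vertical) placements: (rows-1) * cols = 3 * 3 = 9
Right (horizontal) placements: rows * (cols-1) = 4 * 2 = 8
Advantage = Left - Right = 9 - 8 = 1

1


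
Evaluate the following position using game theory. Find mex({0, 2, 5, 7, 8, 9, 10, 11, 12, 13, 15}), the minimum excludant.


Set = {0, 2, 5, 7, 8, 9, 10, 11, 12, 13, 15}
0 is in the set.
1 is NOT in the set. This is the mex.
mex = 1

1


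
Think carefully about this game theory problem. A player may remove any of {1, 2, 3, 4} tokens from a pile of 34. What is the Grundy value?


The subtraction set is S = {1, 2, 3, 4}.
G(k) = mex{ G(k - s) : s in S, s <= k }. We compute iteratively: G(0) = 0.
G(1) = mex({0}) = 1
G(2) = mex({0, 1}) = 2
G(3) = mex({0, 1, 2}) = 3
G(4) = mex({0, 1, 2, 3}) = 4
G(5) = mex({1, 2, 3, 4}) = 0
G(6) = mex({0, 2, 3, 4}) = 1
G(7) = mex({0, 1, 3, 4}) = 2
G(8) = mex({0, 1, 2, 4}) = 3
Observe that G(5)..G(8) = 0, 1, 2, 3 repeats G(0)..G(3) = 0, 1, 2, 3.
For k >= max(S) = 4, G(k) is determined by the previous 4 values G(k-4)..G(k-1); a window of 4 consecutive values has recurred shifted by 5, so by induction G(k + 5) = G(k) for all k >= 0: the sequence is periodic from the start with period 5.
One period: G(0..4) = 0, 1, 2, 3, 4.
34 mod 5 = 4, so G(34) = G(4) = 4.

4


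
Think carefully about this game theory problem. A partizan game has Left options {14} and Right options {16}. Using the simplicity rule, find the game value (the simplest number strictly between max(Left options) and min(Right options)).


Left options: {14}, max = 14
Right options: {16}, min = 16
All options are numbers and max(Left) < min(Right), so by the simplicity theorem the value is the simplest (earliest-born) number strictly between 14 and 16.
The only integer strictly between 14 and 16 is 15.
No non-integer in the interval can be simpler: if x is a non-integer in the interval, then floor(x) or ceil(x) also lies in the interval (the interval contains an integer), and both are proper prefixes of x's sign expansion, i.e. born earlier. So the game value is 15.
Game value = 15

15


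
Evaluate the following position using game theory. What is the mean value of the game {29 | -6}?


Game = {29 | -6}, a switch {a | b} with numbers a > b.
Its thermograph has left wall a - t and right wall b + t, which meet at t = (a - b)/2, where both equal (a + b)/2. So the mast (mean value) is at (a + b)/2.
Mean = (29 + (-6))/2 = 23/2 = 23/2

23/2


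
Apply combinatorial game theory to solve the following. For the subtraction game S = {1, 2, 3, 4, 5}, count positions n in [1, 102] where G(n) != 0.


Subtraction set S = {1, 2, 3, 4, 5}, so G(n) = n mod 6.
G(n) = 0 when n is a multiple of 6.
Multiples of 6 in [1, 102]: 17
N-positions (nonzero Grundy) = 102 - 17 = 85

85
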